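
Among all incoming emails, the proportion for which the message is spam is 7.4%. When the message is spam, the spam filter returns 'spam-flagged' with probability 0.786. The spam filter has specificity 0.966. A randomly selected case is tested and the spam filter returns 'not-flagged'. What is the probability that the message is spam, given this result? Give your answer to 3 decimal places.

P(H | E) ≈ 0.017

Write H for 'the message is spam'. Prior odds H:¬H = 0.074/0.926 = 0.079914. For the 'not-flagged' outcome, the likelihood ratio is 0.214/0.966 = 0.22153.
Posterior odds = 0.079914 × 0.22153 = 0.017703, so P(H|E) = 0.017703/(1+0.017703) = 0.017.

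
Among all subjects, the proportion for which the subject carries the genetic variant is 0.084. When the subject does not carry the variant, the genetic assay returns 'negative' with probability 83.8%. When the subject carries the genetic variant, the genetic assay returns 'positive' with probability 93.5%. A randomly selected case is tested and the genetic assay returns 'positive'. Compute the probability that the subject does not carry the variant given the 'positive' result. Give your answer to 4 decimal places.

Write H for 'the subject carries the genetic variant'. Prior odds H:¬H = 0.084/0.916 = 0.091703. For the 'positive' outcome, the likelihood ratio is 0.935/0.162 = 5.7716.
Posterior odds = 0.091703 × 5.7716 = 0.52927, so P(H|E) = 0.52927/(1+0.52927) = 0.3461. Then P(¬H|E) = 1 − 0.3461 = 0.6539.

P(¬H | E) ≈ 0.6539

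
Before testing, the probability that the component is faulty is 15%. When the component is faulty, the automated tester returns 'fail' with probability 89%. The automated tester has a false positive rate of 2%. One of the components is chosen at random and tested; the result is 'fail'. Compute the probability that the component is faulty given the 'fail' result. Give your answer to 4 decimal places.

P(H | E) ≈ 0.8870

Write H for 'the component is faulty'. Prior odds H:¬H = 0.15/0.85 = 0.17647. For the 'fail' outcome, the likelihood ratio is 0.89/0.02 = 44.500.
Posterior odds = 0.17647 × 44.500 = 7.8529, so P(H|E) = 7.8529/(1+7.8529) = 0.8870.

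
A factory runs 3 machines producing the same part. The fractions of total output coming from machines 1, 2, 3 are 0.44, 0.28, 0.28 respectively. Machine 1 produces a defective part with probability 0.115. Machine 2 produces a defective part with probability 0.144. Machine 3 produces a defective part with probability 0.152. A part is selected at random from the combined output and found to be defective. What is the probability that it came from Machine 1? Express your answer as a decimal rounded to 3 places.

P(defective|M1) = 0.115; P(defective|M2) = 0.144; P(defective|M3) = 0.152.
Prior × likelihood for each source: 0.44·0.115=0.05060, 0.28·0.144=0.04032, 0.28·0.152=0.04256. Summing gives P(defective) = 0.13348.
P(Machine 1 | defective) = 0.05060 / 0.13348 = 0.379.

Posterior probability ≈ 0.379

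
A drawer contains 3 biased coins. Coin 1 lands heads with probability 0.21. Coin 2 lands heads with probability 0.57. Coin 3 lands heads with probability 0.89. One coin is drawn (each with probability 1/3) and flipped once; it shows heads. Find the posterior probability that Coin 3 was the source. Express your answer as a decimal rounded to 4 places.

Posterior probability ≈ 0.5329

Tabulate prior·likelihood by source: [1] prior 0.333333, lik 0.21, product 0.07000; [2] prior 0.333333, lik 0.57, product 0.1900; [3] prior 0.333333, lik 0.89, product 0.2967.
Normalizing constant = 0.55667; the posterior for Coin 3 is its product over the sum, 0.2967/0.55667 = 0.5329.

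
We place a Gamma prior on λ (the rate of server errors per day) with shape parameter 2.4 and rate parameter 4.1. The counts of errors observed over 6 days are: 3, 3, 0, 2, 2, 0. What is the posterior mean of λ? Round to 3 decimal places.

The Poisson likelihood adds the total count to the shape and the number of exposure periods to the rate. Here ∑xᵢ = 10 and n = 6, so shape 2.4→12.4 and rate 4.1→10.1.
Posterior mean = shape/rate = 12.4/10.1 = 1.228.

Posterior mean ≈ 1.228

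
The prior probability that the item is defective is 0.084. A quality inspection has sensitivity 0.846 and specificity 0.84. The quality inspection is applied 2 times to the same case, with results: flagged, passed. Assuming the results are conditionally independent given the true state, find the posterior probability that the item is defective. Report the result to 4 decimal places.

Let H be the event that the item is defective; start with P(H) = 0.084. P('flagged'|H) = 0.846, P('flagged'|¬H) = 0.16.
Update on result 1 ('flagged'): P(H) ← 0.846·0.0840 / (0.846·0.0840 + 0.16·0.9160) = 0.071064/0.21762 = 0.3265.
Update on result 2 ('passed'): P(H) ← 0.154·0.3265 / (0.154·0.3265 + 0.84·0.6735) = 0.050288/0.61599 = 0.0816.

Posterior P(H) ≈ 0.0816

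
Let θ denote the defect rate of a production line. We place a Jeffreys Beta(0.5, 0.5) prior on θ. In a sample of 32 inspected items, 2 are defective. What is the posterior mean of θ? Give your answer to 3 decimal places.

Posterior mean ≈ 0.076

Observing 2 successes and 30 failures updates Beta(0.5, 0.5) by adding the success and failure counts to the two shape parameters: α = 0.5+2 = 2.5, β = 0.5+30 = 30.5.
E[θ | data] = 2.5/(2.5+30.5) = 0.076.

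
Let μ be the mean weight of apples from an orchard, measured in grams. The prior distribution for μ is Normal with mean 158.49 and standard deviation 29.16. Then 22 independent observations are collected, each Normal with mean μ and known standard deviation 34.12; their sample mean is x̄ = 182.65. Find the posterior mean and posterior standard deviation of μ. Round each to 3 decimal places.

With known σ, the Normal prior is conjugate. Weight on the data is w = (n/σ²)/(n/σ² + 1/τ₀²) = 0.0188975/(0.0188975+0.00117605) = 0.94141.
Posterior mean = w·x̄ + (1−w)·μ₀ = 0.94141·182.65 + 0.058587·158.49 = 181.235. Posterior variance = 1/(0.0188975+0.00117605) = 49.8168, so SD = 7.058.

Posterior mean ≈ 181.235; posterior SD ≈ 7.058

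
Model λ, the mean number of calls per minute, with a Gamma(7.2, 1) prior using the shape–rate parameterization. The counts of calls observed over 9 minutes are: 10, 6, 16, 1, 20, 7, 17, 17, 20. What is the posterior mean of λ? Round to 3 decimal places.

Posterior mean ≈ 12.120

The Poisson likelihood adds the total count to the shape and the number of exposure periods to the rate. Here ∑xᵢ = 114 and n = 9, so shape 7.2→121.2 and rate 1→10.
E[λ | data] = 121.2/10 = 12.120.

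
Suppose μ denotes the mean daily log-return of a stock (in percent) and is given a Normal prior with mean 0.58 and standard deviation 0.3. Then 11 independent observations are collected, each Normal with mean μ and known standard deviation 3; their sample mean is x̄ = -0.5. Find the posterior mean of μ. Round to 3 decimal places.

Posterior mean ≈ 0.473

With known σ, the Normal prior is conjugate. Weight on the data is w = (n/σ²)/(n/σ² + 1/τ₀²) = 1.22222/(1.22222+11.1111) = 0.099099.
Posterior mean = w·x̄ + (1−w)·μ₀ = 0.099099·-0.5 + 0.90090·0.58 = 0.473.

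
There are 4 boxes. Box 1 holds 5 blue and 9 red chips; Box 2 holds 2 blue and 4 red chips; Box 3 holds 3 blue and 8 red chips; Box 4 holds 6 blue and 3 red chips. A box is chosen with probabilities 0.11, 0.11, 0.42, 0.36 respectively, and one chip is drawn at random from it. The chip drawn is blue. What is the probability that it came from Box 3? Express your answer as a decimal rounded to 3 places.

Posterior probability ≈ 0.266

Tabulate prior·likelihood by source: [1] prior 0.11, lik 0.3571, product 0.03929; [2] prior 0.11, lik 0.3333, product 0.03667; [3] prior 0.42, lik 0.2727, product 0.1145; [4] prior 0.36, lik 0.6667, product 0.2400.
Normalizing constant = 0.43050; the posterior for Box 3 is its product over the sum, 0.1145/0.43050 = 0.266.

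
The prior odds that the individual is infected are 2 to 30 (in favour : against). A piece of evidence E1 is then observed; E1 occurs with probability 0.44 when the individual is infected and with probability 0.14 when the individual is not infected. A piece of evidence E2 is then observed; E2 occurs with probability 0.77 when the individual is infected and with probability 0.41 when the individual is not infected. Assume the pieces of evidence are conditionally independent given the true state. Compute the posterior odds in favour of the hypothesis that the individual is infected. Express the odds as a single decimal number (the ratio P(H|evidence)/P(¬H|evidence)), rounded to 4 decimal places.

Prior odds = 2/30 = 0.066667.
Likelihood ratio for E1 = 0.44/0.14 = 3.1429.
Likelihood ratio for E2 = 0.77/0.41 = 1.8780.
Posterior odds = prior odds × LR₁ × LR₂ = 0.39350.

Posterior odds ≈ 0.3935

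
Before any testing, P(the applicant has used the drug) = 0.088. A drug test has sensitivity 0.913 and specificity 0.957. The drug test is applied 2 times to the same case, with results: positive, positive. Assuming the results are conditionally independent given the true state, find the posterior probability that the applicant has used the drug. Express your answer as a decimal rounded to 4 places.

With H the event that the applicant has used the drug, the joint likelihood of the observed sequence is P(data|H) = 0.913·0.913 = 0.83357 and P(data|¬H) = 0.043·0.043 = 0.0018490.
Bayes: P(H|data) = 0.088·0.83357 / (0.088·0.83357 + 0.912·0.0018490) = 0.073354/0.075040 = 0.9775.

Posterior P(H) ≈ 0.9775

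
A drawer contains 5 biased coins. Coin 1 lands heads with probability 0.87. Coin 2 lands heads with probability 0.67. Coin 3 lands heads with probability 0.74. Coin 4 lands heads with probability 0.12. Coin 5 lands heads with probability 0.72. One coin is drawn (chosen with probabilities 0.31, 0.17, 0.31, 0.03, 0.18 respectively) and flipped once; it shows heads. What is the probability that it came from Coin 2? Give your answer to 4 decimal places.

Posterior probability ≈ 0.1526

Tabulate prior·likelihood by source: [1] prior 0.31, lik 0.87, product 0.2697; [2] prior 0.17, lik 0.67, product 0.1139; [3] prior 0.31, lik 0.74, product 0.2294; [4] prior 0.03, lik 0.12, product 0.003600; [5] prior 0.18, lik 0.72, product 0.1296.
Normalizing constant = 0.74620; the posterior for Coin 2 is its product over the sum, 0.1139/0.74620 = 0.1526.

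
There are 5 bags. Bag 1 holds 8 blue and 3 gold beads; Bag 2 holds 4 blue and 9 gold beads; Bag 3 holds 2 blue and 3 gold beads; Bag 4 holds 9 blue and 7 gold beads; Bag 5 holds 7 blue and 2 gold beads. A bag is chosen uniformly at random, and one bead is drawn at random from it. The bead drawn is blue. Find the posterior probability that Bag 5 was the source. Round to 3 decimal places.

P(blue|Bag 1) = 0.7273; P(blue|Bag 2) = 0.3077; P(blue|Bag 3) = 0.4; P(blue|Bag 4) = 0.5625; P(blue|Bag 5) = 0.7778.
Prior × likelihood for each source: 0.2·0.7273=0.1455, 0.2·0.3077=0.06154, 0.2·0.4=0.08000, 0.2·0.5625=0.1125, 0.2·0.7778=0.1556. Summing gives P(blue) = 0.55505.
P(Bag 5 | blue) = 0.1556 / 0.55505 = 0.280.

Posterior probability ≈ 0.280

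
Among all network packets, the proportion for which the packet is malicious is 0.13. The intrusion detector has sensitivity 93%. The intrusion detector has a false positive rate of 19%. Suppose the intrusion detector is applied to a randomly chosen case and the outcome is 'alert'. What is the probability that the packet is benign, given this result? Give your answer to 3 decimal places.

Write H for 'the packet is malicious'. Prior odds H:¬H = 0.13/0.87 = 0.14943. For the 'alert' outcome, the likelihood ratio is 0.93/0.19 = 4.8947.
Posterior odds = 0.14943 × 4.8947 = 0.73140, so P(H|E) = 0.73140/(1+0.73140) = 0.422. Then P(¬H|E) = 1 − 0.422 = 0.578.

P(¬H | E) ≈ 0.578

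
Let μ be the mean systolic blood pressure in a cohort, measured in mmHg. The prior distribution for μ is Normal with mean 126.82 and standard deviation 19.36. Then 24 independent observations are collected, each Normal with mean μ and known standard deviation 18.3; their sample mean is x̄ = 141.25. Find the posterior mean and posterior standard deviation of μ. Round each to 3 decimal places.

With known σ, the Normal prior is conjugate. Weight on the data is w = (n/σ²)/(n/σ² + 1/τ₀²) = 0.0716653/(0.0716653+0.00266802) = 0.96411.
Posterior mean = w·x̄ + (1−w)·μ₀ = 0.96411·141.25 + 0.035893·126.82 = 140.732. Posterior variance = 1/(0.0716653+0.00266802) = 13.4529, so SD = 3.668.

Posterior mean ≈ 140.732; posterior SD ≈ 3.668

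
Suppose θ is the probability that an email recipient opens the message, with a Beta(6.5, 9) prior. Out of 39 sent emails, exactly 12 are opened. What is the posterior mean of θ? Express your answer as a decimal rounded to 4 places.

Posterior mean ≈ 0.3394

The binomial likelihood is conjugate to the Beta prior: with 12 successes and 27 failures, the posterior is Beta(6.5+12, 9+27) = Beta(18.5, 36).
E[θ | data] = 18.5/(18.5+36) = 0.3394.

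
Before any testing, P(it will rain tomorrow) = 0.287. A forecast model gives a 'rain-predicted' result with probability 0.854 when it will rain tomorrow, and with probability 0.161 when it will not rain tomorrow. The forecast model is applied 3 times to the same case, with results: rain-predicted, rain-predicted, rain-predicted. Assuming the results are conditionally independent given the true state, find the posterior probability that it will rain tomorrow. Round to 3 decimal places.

Posterior P(H) ≈ 0.984

With H the event that it will rain tomorrow, the joint likelihood of the observed sequence is P(data|H) = 0.854·0.854·0.854 = 0.62284 and P(data|¬H) = 0.161·0.161·0.161 = 0.0041733.
Bayes: P(H|data) = 0.287·0.62284 / (0.287·0.62284 + 0.713·0.0041733) = 0.17875/0.18173 = 0.9836.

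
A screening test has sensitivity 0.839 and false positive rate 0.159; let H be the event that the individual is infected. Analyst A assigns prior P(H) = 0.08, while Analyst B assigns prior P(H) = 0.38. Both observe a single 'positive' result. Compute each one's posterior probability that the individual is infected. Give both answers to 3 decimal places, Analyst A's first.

P('+'|H) = 0.839, P('+'|¬H) = 0.159.
Analyst A: numerator 0.839·0.08 = 0.067120; evidence = 0.067120+0.159·0.92 = 0.21340; posterior = 0.315.
Analyst B: numerator 0.839·0.38 = 0.31882; evidence = 0.31882+0.159·0.62 = 0.41740; posterior = 0.764.

Analyst A: 0.315; Analyst B: 0.764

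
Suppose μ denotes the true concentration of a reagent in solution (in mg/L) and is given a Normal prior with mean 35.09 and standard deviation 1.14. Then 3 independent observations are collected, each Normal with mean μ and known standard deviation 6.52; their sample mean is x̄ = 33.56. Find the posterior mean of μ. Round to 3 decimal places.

Posterior mean ≈ 34.961

Prior precision 1/τ₀² = 1/1.14² = 0.769468; data precision n/σ² = 3/6.52² = 0.0705710.
Posterior precision = 0.769468 + 0.0705710 = 0.840038.
Posterior mean = (0.769468·35.09 + 0.0705710·33.56) / 0.840038 = 34.961.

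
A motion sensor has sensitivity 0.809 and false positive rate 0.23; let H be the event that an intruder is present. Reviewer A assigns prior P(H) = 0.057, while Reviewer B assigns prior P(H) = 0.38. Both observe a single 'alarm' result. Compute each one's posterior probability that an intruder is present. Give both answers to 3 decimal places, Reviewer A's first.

Reviewer A: 0.175; Reviewer B: 0.683

P('+'|H) = 0.809, P('+'|¬H) = 0.23.
Reviewer A: numerator 0.809·0.057 = 0.046113; evidence = 0.046113+0.23·0.943 = 0.26300; posterior = 0.175.
Reviewer B: numerator 0.809·0.38 = 0.30742; evidence = 0.30742+0.23·0.62 = 0.45002; posterior = 0.683.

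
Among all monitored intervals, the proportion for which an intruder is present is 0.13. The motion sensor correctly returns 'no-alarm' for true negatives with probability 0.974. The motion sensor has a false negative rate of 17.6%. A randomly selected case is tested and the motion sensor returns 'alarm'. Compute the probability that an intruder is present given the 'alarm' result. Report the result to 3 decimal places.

Let H be the event that an intruder is present. P(H) = 0.13, so P(¬H) = 0.87. With E the 'alarm' result, P(E|H) = 0.824 and P(E|¬H) = 0.026.
P(E) = 0.824·0.13 + 0.026·0.87 = 0.10712 + 0.022620 = 0.12974.
By Bayes' theorem, P(H|E) = 0.10712 / 0.12974 = 0.826.

P(H | E) ≈ 0.826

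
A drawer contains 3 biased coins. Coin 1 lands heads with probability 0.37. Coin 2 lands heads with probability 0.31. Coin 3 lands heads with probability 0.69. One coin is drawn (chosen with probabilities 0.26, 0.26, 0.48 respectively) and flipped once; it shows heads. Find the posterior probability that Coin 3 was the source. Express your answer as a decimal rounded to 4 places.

Posterior probability ≈ 0.6520

Tabulate prior·likelihood by source: [1] prior 0.26, lik 0.37, product 0.09620; [2] prior 0.26, lik 0.31, product 0.08060; [3] prior 0.48, lik 0.69, product 0.3312.
Normalizing constant = 0.50800; the posterior for Coin 3 is its product over the sum, 0.3312/0.50800 = 0.6520.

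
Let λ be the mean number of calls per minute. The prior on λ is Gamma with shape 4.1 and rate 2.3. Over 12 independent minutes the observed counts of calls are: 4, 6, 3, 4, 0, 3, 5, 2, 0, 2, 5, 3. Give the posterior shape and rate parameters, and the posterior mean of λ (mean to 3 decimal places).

The Poisson likelihood adds the total count to the shape and the number of exposure periods to the rate. Here ∑xᵢ = 37 and n = 12, so shape 4.1→41.1 and rate 2.3→14.3.
Posterior mean = shape/rate = 41.1/14.3 = 2.874.

Posterior: Gamma(shape=41.1, rate=14.3); mean ≈ 2.874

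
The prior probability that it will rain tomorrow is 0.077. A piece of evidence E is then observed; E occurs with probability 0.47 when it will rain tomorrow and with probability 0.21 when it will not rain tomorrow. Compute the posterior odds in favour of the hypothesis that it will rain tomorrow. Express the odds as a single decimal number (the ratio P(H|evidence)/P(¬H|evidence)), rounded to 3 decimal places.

Posterior odds ≈ 0.187

Prior odds = 0.077/(1−0.077) = 0.083424. In log-odds, ln(0.083424) = -2.4838.
Add log likelihood ratio: ln(2.2381) = 0.80563.
Posterior log-odds = -1.6782, so posterior odds = exp(-1.6782) = 0.18671.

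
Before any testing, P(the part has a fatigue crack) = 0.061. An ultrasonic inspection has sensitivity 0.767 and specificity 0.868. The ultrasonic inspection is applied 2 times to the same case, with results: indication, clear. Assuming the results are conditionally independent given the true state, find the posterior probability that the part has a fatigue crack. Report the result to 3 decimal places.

With H the event that the part has a fatigue crack, the joint likelihood of the observed sequence is P(data|H) = 0.767·0.233 = 0.17871 and P(data|¬H) = 0.132·0.868 = 0.11458.
Bayes: P(H|data) = 0.061·0.17871 / (0.061·0.17871 + 0.939·0.11458) = 0.010901/0.11849 = 0.0920.

Posterior P(H) ≈ 0.092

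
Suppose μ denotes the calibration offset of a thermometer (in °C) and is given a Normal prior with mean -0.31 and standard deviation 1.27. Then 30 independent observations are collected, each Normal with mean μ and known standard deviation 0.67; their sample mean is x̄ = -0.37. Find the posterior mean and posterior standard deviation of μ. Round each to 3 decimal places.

Prior precision 1/τ₀² = 1/1.27² = 0.620001; data precision n/σ² = 30/0.67² = 66.8300.
Posterior precision = 0.620001 + 66.8300 = 67.4500, giving posterior SD = 1/√67.4500 = 0.122.
Posterior mean = (0.620001·-0.31 + 66.8300·-0.37) / 67.4500 = -0.369.

Posterior mean ≈ -0.369; posterior SD ≈ 0.122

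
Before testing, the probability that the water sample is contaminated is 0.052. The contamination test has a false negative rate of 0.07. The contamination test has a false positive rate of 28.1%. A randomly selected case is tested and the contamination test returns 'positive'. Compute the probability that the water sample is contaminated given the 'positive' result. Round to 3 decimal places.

P(H | E) ≈ 0.154

Write H for 'the water sample is contaminated'. Prior odds H:¬H = 0.052/0.948 = 0.054852. For the 'positive' outcome, the likelihood ratio is 0.93/0.281 = 3.3096.
Posterior odds = 0.054852 × 3.3096 = 0.18154, so P(H|E) = 0.18154/(1+0.18154) = 0.154.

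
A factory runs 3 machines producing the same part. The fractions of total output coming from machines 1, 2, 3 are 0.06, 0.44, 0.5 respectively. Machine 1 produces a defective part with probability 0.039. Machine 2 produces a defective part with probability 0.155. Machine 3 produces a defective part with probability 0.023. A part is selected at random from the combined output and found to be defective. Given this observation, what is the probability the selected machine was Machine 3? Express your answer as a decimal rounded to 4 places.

Posterior probability ≈ 0.1402

Tabulate prior·likelihood by source: [1] prior 0.06, lik 0.039, product 0.002340; [2] prior 0.44, lik 0.155, product 0.06820; [3] prior 0.5, lik 0.023, product 0.01150.
Normalizing constant = 0.082040; the posterior for Machine 3 is its product over the sum, 0.01150/0.082040 = 0.1402.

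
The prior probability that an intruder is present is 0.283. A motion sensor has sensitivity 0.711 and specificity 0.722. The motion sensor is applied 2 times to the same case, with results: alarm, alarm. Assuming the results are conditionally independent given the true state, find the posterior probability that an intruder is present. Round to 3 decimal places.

Let H be the event that an intruder is present; start with P(H) = 0.283. P('alarm'|H) = 0.711, P('alarm'|¬H) = 0.278.
Update on result 1 ('alarm'): P(H) ← 0.711·0.2830 / (0.711·0.2830 + 0.278·0.7170) = 0.20121/0.40054 = 0.5024.
Update on result 2 ('alarm'): P(H) ← 0.711·0.5024 / (0.711·0.5024 + 0.278·0.4976) = 0.35717/0.49552 = 0.7208.

Posterior P(H) ≈ 0.721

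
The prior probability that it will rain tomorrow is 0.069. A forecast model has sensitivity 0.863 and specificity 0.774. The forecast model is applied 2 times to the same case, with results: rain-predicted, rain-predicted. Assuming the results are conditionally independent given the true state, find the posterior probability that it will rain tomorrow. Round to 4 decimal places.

With H the event that it will rain tomorrow, the joint likelihood of the observed sequence is P(data|H) = 0.863·0.863 = 0.74477 and P(data|¬H) = 0.226·0.226 = 0.051076.
Bayes: P(H|data) = 0.069·0.74477 / (0.069·0.74477 + 0.931·0.051076) = 0.051389/0.098941 = 0.5194.

Posterior P(H) ≈ 0.5194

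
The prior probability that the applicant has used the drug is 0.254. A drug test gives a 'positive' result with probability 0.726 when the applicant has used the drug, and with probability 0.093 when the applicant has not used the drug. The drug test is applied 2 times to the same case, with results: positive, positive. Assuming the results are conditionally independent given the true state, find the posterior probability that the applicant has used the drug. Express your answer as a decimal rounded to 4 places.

With H the event that the applicant has used the drug, the joint likelihood of the observed sequence is P(data|H) = 0.726·0.726 = 0.52708 and P(data|¬H) = 0.093·0.093 = 0.0086490.
Bayes: P(H|data) = 0.254·0.52708 / (0.254·0.52708 + 0.746·0.0086490) = 0.13388/0.14033 = 0.9540.

Posterior P(H) ≈ 0.9540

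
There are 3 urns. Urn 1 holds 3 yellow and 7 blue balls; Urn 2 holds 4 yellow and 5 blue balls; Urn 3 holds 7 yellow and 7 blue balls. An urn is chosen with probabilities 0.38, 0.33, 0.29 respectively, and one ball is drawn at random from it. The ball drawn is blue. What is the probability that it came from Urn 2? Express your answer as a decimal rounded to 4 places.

P(blue|Urn 1) = 0.7; P(blue|Urn 2) = 0.5556; P(blue|Urn 3) = 0.5.
Prior × likelihood for each source: 0.38·0.7=0.2660, 0.33·0.5556=0.1833, 0.29·0.5=0.1450. Summing gives P(blue) = 0.59433.
P(Urn 2 | blue) = 0.1833 / 0.59433 = 0.3085.

Posterior probability ≈ 0.3085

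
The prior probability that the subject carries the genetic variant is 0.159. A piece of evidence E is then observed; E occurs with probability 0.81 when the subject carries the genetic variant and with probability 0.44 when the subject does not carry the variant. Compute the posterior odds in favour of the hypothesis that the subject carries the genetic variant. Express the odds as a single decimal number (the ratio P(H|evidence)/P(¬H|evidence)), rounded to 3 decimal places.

Prior odds = 0.159/(1−0.159) = 0.18906.
Likelihood ratio for E = 0.81/0.44 = 1.8409.
Posterior odds = prior odds × LR = 0.34804.

Posterior odds ≈ 0.348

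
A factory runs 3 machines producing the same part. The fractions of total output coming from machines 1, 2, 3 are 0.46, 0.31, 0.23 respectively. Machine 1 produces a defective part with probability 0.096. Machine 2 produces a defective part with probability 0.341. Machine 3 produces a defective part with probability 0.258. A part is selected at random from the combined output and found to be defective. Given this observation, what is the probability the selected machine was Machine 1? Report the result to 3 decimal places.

Posterior probability ≈ 0.211

P(defective|M1) = 0.096; P(defective|M2) = 0.341; P(defective|M3) = 0.258.
Prior × likelihood for each source: 0.46·0.096=0.04416, 0.31·0.341=0.1057, 0.23·0.258=0.05934. Summing gives P(defective) = 0.20921.
P(Machine 1 | defective) = 0.04416 / 0.20921 = 0.211.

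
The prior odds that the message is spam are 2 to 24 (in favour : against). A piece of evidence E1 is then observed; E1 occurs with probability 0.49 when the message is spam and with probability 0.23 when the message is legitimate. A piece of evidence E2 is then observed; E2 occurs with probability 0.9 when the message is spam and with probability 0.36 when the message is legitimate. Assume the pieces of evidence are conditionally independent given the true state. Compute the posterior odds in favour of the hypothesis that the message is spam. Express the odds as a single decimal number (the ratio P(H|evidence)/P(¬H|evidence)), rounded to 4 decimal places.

Prior odds = 2/24 = 0.083333. In log-odds, ln(0.083333) = -2.4849.
Add log likelihood ratios: ln(2.1304) + ln(2.5000) = 1.6726.
Posterior log-odds = -0.81229, so posterior odds = exp(-0.81229) = 0.44384.

Posterior odds ≈ 0.4438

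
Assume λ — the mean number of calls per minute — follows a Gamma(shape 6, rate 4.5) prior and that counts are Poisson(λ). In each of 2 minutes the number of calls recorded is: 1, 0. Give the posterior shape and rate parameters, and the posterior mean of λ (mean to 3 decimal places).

The Poisson likelihood adds the total count to the shape and the number of exposure periods to the rate. Here ∑xᵢ = 1 and n = 2, so shape 6→7 and rate 4.5→6.5.
E[λ | data] = 7/6.5 = 1.077.

Posterior: Gamma(shape=7, rate=6.5); mean ≈ 1.077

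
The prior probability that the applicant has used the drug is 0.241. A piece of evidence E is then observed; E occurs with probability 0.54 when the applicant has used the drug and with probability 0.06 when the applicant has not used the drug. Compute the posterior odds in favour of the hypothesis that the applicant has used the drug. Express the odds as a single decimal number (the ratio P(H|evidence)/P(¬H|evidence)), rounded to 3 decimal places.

Prior odds = 0.241/(1−0.241) = 0.31752. In log-odds, ln(0.31752) = -1.1472.
Add log likelihood ratio: ln(9.0000) = 2.1972.
Posterior log-odds = 1.0500, so posterior odds = exp(1.0500) = 2.8577.

Posterior odds ≈ 2.858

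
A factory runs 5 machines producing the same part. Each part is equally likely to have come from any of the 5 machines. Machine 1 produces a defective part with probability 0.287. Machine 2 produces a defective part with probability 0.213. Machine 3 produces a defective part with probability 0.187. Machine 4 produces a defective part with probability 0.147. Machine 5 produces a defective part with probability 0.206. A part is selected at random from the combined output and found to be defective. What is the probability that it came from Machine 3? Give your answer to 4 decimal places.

Posterior probability ≈ 0.1798

P(defective|M1) = 0.287; P(defective|M2) = 0.213; P(defective|M3) = 0.187; P(defective|M4) = 0.147; P(defective|M5) = 0.206.
Prior × likelihood for each source: 0.2·0.287=0.05740, 0.2·0.213=0.04260, 0.2·0.187=0.03740, 0.2·0.147=0.02940, 0.2·0.206=0.04120. Summing gives P(defective) = 0.20800.
P(Machine 3 | defective) = 0.03740 / 0.20800 = 0.1798.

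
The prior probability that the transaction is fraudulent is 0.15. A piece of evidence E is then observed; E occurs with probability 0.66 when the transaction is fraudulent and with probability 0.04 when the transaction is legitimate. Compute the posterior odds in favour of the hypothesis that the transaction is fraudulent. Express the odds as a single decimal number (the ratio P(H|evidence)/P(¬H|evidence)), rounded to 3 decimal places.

Posterior odds ≈ 2.912

Prior odds = 0.15/(1−0.15) = 0.17647.
Likelihood ratio for E = 0.66/0.04 = 16.500.
Posterior odds = prior odds × LR = 2.9118.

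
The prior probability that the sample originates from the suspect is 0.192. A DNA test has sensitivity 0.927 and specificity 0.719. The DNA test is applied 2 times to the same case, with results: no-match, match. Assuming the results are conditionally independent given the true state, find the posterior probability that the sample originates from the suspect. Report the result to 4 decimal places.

Posterior P(H) ≈ 0.0737

Let H be the event that the sample originates from the suspect; start with P(H) = 0.192. P('match'|H) = 0.927, P('match'|¬H) = 0.281.
Update on result 1 ('no-match'): P(H) ← 0.073·0.1920 / (0.073·0.1920 + 0.719·0.8080) = 0.014016/0.59497 = 0.0236.
Update on result 2 ('match'): P(H) ← 0.927·0.0236 / (0.927·0.0236 + 0.281·0.9764) = 0.021838/0.29622 = 0.0737.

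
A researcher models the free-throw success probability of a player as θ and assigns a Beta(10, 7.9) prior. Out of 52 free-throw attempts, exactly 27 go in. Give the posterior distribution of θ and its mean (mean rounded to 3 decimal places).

The binomial likelihood is conjugate to the Beta prior: with 27 successes and 25 failures, the posterior is Beta(10+27, 7.9+25) = Beta(37, 32.9).
E[θ | data] = 37/(37+32.9) = 0.529.

Posterior: Beta(37, 32.9); mean ≈ 0.529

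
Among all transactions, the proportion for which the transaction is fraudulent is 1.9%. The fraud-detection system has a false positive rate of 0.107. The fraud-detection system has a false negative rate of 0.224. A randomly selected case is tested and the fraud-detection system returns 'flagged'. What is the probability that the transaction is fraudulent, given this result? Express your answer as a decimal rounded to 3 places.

P(H | E) ≈ 0.123

Write H for 'the transaction is fraudulent'. Prior odds H:¬H = 0.019/0.981 = 0.019368. For the 'flagged' outcome, the likelihood ratio is 0.776/0.107 = 7.2523.
Posterior odds = 0.019368 × 7.2523 = 0.14046, so P(H|E) = 0.14046/(1+0.14046) = 0.123.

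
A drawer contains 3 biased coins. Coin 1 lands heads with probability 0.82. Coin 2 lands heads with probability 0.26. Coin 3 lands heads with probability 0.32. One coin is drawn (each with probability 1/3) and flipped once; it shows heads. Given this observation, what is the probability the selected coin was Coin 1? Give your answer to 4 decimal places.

Posterior probability ≈ 0.5857

Tabulate prior·likelihood by source: [1] prior 0.333333, lik 0.82, product 0.2733; [2] prior 0.333333, lik 0.26, product 0.08667; [3] prior 0.333333, lik 0.32, product 0.1067.
Normalizing constant = 0.46667; the posterior for Coin 1 is its product over the sum, 0.2733/0.46667 = 0.5857.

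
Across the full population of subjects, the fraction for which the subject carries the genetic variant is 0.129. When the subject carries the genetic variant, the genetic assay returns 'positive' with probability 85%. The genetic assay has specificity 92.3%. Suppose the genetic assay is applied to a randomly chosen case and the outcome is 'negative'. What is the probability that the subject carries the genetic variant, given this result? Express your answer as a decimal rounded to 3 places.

Let H be the event that the subject carries the genetic variant. P(H) = 0.129, so P(¬H) = 0.871. With E the 'negative' result, P(E|H) = 0.15 and P(E|¬H) = 0.923.
P(E) = 0.15·0.129 + 0.923·0.871 = 0.019350 + 0.80393 = 0.82328.
By Bayes' theorem, P(H|E) = 0.019350 / 0.82328 = 0.024.

P(H | E) ≈ 0.024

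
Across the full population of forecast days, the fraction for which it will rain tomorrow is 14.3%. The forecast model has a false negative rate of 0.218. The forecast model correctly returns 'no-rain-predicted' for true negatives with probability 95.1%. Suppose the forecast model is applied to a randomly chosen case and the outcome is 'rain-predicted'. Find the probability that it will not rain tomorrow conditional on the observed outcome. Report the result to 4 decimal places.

Let H be the event that it will rain tomorrow. P(H) = 0.143, so P(¬H) = 0.857. With E the 'rain-predicted' result, P(E|H) = 0.782 and P(E|¬H) = 0.049.
P(E) = 0.782·0.143 + 0.049·0.857 = 0.11183 + 0.041993 = 0.15382.
By Bayes' theorem, P(H|E) = 0.11183 / 0.15382 = 0.7270. Hence P(¬H|E) = 1 − 0.7270 = 0.2730.

P(¬H | E) ≈ 0.2730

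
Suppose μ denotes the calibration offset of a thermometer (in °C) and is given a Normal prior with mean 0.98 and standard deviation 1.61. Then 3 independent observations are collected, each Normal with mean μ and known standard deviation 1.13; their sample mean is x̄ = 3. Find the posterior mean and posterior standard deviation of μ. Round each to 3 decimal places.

Posterior mean ≈ 2.715; posterior SD ≈ 0.605

With known σ, the Normal prior is conjugate. Weight on the data is w = (n/σ²)/(n/σ² + 1/τ₀²) = 2.34944/(2.34944+0.385788) = 0.85896.
Posterior mean = w·x̄ + (1−w)·μ₀ = 0.85896·3 + 0.14104·0.98 = 2.715. Posterior variance = 1/(2.34944+0.385788) = 0.365600, so SD = 0.605.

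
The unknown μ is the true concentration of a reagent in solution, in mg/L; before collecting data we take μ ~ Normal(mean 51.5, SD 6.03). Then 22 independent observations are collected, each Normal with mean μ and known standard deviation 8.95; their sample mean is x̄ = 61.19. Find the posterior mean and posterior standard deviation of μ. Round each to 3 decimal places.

Posterior mean ≈ 60.308; posterior SD ≈ 1.819

Prior precision 1/τ₀² = 1/6.03² = 0.0275021; data precision n/σ² = 22/8.95² = 0.274648.
Posterior precision = 0.0275021 + 0.274648 = 0.302150, giving posterior SD = 1/√0.302150 = 1.819.
Posterior mean = (0.0275021·51.5 + 0.274648·61.19) / 0.302150 = 60.308.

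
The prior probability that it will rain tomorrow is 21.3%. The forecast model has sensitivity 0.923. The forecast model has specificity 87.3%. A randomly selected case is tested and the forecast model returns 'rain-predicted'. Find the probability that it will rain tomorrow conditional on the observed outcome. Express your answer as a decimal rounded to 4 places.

P(H | E) ≈ 0.6630

Write H for 'it will rain tomorrow'. Prior odds H:¬H = 0.213/0.787 = 0.27065. For the 'rain-predicted' outcome, the likelihood ratio is 0.923/0.127 = 7.2677.
Posterior odds = 0.27065 × 7.2677 = 1.9670, so P(H|E) = 1.9670/(1+1.9670) = 0.6630.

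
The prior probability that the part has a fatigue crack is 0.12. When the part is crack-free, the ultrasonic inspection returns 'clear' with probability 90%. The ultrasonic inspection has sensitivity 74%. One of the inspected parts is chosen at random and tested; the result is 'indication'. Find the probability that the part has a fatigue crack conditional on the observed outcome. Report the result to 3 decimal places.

Write H for 'the part has a fatigue crack'. Prior odds H:¬H = 0.12/0.88 = 0.13636. For the 'indication' outcome, the likelihood ratio is 0.74/0.1 = 7.4000.
Posterior odds = 0.13636 × 7.4000 = 1.0091, so P(H|E) = 1.0091/(1+1.0091) = 0.502.

P(H | E) ≈ 0.502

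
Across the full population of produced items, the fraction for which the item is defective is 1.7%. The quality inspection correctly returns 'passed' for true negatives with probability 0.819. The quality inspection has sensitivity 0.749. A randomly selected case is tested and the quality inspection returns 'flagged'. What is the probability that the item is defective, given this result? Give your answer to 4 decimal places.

P(H | E) ≈ 0.0668

Write H for 'the item is defective'. Prior odds H:¬H = 0.017/0.983 = 0.017294. For the 'flagged' outcome, the likelihood ratio is 0.749/0.181 = 4.1381.
Posterior odds = 0.017294 × 4.1381 = 0.071565, so P(H|E) = 0.071565/(1+0.071565) = 0.0668.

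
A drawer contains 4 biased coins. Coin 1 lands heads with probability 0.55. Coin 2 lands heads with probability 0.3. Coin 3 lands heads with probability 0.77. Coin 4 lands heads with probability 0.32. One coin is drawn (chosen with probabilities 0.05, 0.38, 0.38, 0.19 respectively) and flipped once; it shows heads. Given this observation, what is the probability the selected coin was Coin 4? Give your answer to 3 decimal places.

Tabulate prior·likelihood by source: [1] prior 0.05, lik 0.55, product 0.02750; [2] prior 0.38, lik 0.3, product 0.1140; [3] prior 0.38, lik 0.77, product 0.2926; [4] prior 0.19, lik 0.32, product 0.06080.
Normalizing constant = 0.49490; the posterior for Coin 4 is its product over the sum, 0.06080/0.49490 = 0.123.

Posterior probability ≈ 0.123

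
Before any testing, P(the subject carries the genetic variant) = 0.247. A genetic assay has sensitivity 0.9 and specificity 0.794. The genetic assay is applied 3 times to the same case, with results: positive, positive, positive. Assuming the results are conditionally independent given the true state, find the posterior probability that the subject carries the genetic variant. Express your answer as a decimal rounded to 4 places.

With H the event that the subject carries the genetic variant, the joint likelihood of the observed sequence is P(data|H) = 0.9·0.9·0.9 = 0.72900 and P(data|¬H) = 0.206·0.206·0.206 = 0.0087418.
Bayes: P(H|data) = 0.247·0.72900 / (0.247·0.72900 + 0.753·0.0087418) = 0.18006/0.18665 = 0.9647.

Posterior P(H) ≈ 0.9647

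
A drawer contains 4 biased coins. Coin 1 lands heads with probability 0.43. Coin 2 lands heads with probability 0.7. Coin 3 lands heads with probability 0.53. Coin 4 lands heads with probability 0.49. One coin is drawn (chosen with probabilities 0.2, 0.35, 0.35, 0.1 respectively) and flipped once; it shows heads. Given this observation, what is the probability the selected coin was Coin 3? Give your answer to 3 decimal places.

P(heads|C1) = 0.43; P(heads|C2) = 0.7; P(heads|C3) = 0.53; P(heads|C4) = 0.49.
Prior × likelihood for each source: 0.2·0.43=0.08600, 0.35·0.7=0.2450, 0.35·0.53=0.1855, 0.1·0.49=0.04900. Summing gives P(heads) = 0.56550.
P(Coin 3 | heads) = 0.1855 / 0.56550 = 0.328.

Posterior probability ≈ 0.328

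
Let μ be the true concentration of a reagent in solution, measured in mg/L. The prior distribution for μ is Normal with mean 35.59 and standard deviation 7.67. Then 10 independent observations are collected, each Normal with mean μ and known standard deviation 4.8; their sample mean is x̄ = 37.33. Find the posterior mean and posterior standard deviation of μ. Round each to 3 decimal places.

Prior precision 1/τ₀² = 1/7.67² = 0.0169984; data precision n/σ² = 10/4.8² = 0.434028.
Posterior precision = 0.0169984 + 0.434028 = 0.451026, giving posterior SD = 1/√0.451026 = 1.489.
Posterior mean = (0.0169984·35.59 + 0.434028·37.33) / 0.451026 = 37.264.

Posterior mean ≈ 37.264; posterior SD ≈ 1.489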